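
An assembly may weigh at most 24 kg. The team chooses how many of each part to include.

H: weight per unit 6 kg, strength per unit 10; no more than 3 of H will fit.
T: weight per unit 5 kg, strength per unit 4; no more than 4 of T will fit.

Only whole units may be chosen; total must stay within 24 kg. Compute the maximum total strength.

3×H: weight 18 ≤ 24, strength 3·10 = 30.
3×H and 1×T: weight 23 ≤ 24, strength 3·10 + 1·4 = 34.
Best is 34.

34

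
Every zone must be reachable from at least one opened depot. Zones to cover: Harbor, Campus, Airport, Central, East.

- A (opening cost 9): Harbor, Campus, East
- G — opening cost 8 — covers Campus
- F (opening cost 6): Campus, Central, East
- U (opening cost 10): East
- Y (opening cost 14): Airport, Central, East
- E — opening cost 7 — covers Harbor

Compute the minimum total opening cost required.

The greedy cost-per-new-zone heuristic would pick F, E, and Y for 27, but a cheaper cover exists.
Choose A and Y: together they cover Harbor, Campus, Airport, Central, East — every zone.
Total opening cost: 9 + 14 = 23.
No cover costs less than 23.

23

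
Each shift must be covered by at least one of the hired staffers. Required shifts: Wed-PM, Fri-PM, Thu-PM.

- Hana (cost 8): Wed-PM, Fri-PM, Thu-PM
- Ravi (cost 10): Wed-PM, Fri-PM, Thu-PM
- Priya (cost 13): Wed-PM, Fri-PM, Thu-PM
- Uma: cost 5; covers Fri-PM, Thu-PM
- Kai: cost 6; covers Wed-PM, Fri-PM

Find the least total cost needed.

8

The greedy cost-per-new-shift heuristic would pick Uma and Kai for 11, but a cheaper cover exists.
Hana alone covers Wed-PM, Fri-PM, Thu-PM — every shift.
Total cost: 8.
No cover costs less than 8.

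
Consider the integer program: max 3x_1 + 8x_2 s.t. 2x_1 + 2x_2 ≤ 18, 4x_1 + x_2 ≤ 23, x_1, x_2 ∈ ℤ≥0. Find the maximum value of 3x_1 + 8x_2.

(x_1,x_2)=(0,9): 2·0+2·9=18≤18, 4·0+1·9=9≤23, objective 72.
(x_1,x_2)=(1,8): 2·1+2·8=18≤18, 4·1+1·8=12≤23, objective 67.
No feasible integer point exceeds 72.

72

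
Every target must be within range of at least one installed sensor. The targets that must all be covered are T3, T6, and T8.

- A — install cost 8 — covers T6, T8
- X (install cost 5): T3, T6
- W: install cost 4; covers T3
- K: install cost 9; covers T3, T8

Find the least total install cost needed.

The greedy cost-per-new-target heuristic would pick X and A for 13, but a cheaper cover exists.
Choose A and W: together they cover T3, T6, T8 — every target.
Total install cost: 8 + 4 = 12.
No cover costs less than 12.

12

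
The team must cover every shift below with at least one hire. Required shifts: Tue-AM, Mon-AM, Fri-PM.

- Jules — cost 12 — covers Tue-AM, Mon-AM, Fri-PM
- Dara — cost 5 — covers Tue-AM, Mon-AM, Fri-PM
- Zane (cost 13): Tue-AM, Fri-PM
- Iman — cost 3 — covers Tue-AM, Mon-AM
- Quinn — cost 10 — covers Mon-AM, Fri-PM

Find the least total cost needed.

5

The greedy cost-per-new-shift heuristic would pick Iman and Dara for 8, but a cheaper cover exists.
Dara alone covers Tue-AM, Mon-AM, Fri-PM — every shift.
Total cost: 5.
No cover costs less than 5.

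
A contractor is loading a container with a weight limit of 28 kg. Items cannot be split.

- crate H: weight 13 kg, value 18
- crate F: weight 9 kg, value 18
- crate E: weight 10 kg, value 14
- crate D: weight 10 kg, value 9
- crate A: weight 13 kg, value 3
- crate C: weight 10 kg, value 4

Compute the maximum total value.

Treat it as a binary knapsack problem.
Allowing fractional choices, the relaxed optimum would be about 44.5, but items are indivisible.
crate H + crate E: weight 13 + 10 = 23 ≤ 28, value 18 + 14 = 32.
crate F + crate E: weight 9 + 10 = 19 ≤ 28, value 18 + 14 = 32.
crate H + crate F: weight 13 + 9 = 22 ≤ 28, value 18 + 18 = 36.
Best is crate H and crate F with total value 36.

36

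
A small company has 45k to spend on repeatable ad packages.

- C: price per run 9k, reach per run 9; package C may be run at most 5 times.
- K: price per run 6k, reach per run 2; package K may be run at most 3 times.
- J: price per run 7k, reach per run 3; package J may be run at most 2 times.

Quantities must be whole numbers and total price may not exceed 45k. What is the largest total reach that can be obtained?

This is a bounded integer knapsack.
Take 5×C: price 45 ≤ 45, reach 5·9 = 45.
C has the best ratio (9/9) and is taken to its limit of 5; remaining capacity is filled optimally with the others.

45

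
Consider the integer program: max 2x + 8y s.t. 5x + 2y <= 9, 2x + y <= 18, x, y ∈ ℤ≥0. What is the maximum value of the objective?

(x,y)=(0,4): 5·0+2·4=8≤9, 2·0+1·4=4≤18, objective 32.
(x,y)=(0,3): 5·0+2·3=6≤9, 2·0+1·3=3≤18, objective 24.
Maximum is 32 at (x,y)=(0,4).

32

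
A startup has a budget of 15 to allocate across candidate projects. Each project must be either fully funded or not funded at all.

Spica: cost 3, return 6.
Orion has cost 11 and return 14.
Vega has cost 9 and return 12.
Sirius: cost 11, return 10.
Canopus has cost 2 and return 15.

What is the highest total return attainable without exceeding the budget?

Allowing fractional choices, the relaxed optimum would be about 34.3, but projects are indivisible.
Orion + Canopus: cost 11 + 2 = 13 ≤ 15, return 14 + 15 = 29.
Spica + Vega + Canopus: cost 3 + 9 + 2 = 14 ≤ 15, return 6 + 12 + 15 = 33.
Vega + Canopus: cost 9 + 2 = 11 ≤ 15, return 12 + 15 = 27.
Best is Spica, Vega, and Canopus with total return 33.

33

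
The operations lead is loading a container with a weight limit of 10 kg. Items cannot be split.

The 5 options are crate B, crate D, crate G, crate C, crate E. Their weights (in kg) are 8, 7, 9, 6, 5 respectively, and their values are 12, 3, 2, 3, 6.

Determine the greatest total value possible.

12

Take crate B: weight 8 ≤ 10, value 12.
No other feasible combination does better.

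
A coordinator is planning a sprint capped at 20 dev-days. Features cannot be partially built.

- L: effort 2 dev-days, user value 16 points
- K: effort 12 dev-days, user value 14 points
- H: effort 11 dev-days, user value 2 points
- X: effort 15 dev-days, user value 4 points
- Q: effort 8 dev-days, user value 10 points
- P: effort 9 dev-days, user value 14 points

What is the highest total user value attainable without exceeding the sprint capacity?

40

Take L, Q, and P: effort 2 + 8 + 9 = 19 ≤ 20, user value 16 + 10 + 14 = 40.
No other feasible combination does better.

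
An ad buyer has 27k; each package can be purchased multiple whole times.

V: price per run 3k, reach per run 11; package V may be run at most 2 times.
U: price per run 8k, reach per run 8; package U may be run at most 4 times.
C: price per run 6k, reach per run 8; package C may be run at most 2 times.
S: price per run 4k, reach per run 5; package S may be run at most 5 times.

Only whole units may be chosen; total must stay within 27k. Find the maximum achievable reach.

2×V, 2×C, and 2×S: price 26 ≤ 27, reach 2·11 + 2·8 + 2·5 = 48.
2×V and 5×S: price 26 ≤ 27, reach 2·11 + 5·5 = 47.
Best is 48.

48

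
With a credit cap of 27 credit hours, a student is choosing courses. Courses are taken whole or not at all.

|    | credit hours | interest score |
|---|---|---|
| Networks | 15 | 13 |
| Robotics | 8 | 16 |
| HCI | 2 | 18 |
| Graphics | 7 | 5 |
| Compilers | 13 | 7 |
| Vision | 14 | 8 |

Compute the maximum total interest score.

Robotics + HCI + Vision: credit hours 8 + 2 + 14 = 24 ≤ 27, interest score 16 + 18 + 8 = 42.
Networks + Robotics + HCI: credit hours 15 + 8 + 2 = 25 ≤ 27, interest score 13 + 16 + 18 = 47.
Best is Networks, Robotics, and HCI with total interest score 47.

47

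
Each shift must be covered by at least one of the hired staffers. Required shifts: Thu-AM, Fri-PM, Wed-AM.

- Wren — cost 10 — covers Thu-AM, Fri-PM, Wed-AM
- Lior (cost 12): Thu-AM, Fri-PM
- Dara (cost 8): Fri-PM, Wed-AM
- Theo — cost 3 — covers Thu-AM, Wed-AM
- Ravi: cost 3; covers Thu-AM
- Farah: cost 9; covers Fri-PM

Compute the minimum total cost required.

The greedy cost-per-new-shift heuristic would pick Theo and Dara for 11, but a cheaper cover exists.
Wren alone covers Thu-AM, Fri-PM, Wed-AM — every shift.
Total cost: 10.
No cover costs less than 10.

10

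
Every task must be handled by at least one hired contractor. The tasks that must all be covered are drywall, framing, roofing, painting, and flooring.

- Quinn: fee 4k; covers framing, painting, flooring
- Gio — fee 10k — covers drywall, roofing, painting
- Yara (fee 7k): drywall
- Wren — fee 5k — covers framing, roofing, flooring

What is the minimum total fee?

14

Choose Quinn and Gio: together they cover drywall, framing, roofing, painting, flooring — every task.
Total fee: 4 + 10 = 14.
No cover costs less than 14.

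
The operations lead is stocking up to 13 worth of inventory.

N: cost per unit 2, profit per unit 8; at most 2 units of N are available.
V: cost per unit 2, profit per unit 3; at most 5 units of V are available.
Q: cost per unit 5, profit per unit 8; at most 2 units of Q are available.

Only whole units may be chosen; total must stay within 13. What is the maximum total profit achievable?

N has the best ratio (8/2); taking only N gives at most 2×8 = 16 (stopped by the supply cap of 2).
Mixing does better — 2×N, 2×V, and 1×Q: cost 13 ≤ 13, profit 2·8 + 2·3 + 1·8 = 30.

30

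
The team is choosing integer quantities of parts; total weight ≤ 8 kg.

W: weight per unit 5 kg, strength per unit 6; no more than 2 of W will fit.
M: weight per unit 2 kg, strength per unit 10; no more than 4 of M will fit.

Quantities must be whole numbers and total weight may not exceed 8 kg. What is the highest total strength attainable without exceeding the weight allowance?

40

Take 4×M: weight 8 ≤ 8, strength 4·10 = 40.
M has the best ratio (10/2) and is taken to its limit of 4; remaining capacity is filled optimally with the others.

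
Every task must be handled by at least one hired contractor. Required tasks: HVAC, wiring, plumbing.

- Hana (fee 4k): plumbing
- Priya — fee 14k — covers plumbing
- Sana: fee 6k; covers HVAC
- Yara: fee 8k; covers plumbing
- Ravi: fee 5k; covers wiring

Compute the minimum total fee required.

Choose Hana, Sana, and Ravi: together they cover HVAC, wiring, plumbing — every task.
Total fee: 4 + 6 + 5 = 15.
No cover costs less than 15.

15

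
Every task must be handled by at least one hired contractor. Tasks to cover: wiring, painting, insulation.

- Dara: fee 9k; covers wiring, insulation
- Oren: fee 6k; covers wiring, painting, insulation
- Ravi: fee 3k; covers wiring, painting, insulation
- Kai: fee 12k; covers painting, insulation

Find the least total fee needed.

Ravi alone covers wiring, painting, insulation — every task.
Total fee: 3.
No cover costs less than 3.

3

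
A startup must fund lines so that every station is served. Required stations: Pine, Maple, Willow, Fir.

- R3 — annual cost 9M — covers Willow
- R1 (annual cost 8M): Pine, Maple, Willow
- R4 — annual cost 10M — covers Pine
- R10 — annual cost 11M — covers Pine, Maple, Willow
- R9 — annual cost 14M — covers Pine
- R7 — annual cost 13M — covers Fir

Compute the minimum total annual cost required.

21

Choose R1 and R7: together they cover Pine, Maple, Willow, Fir — every station.
Total annual cost: 8 + 13 = 21.
No cover costs less than 21.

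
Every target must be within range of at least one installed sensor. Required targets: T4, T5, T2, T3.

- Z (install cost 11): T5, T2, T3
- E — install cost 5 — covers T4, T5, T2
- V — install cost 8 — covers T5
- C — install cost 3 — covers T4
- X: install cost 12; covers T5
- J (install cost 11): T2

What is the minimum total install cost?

The greedy cost-per-new-target heuristic would pick E and Z for 16, but a cheaper cover exists.
Choose Z and C: together they cover T4, T5, T2, T3 — every target.
Total install cost: 11 + 3 = 14.
No cover costs less than 14.

14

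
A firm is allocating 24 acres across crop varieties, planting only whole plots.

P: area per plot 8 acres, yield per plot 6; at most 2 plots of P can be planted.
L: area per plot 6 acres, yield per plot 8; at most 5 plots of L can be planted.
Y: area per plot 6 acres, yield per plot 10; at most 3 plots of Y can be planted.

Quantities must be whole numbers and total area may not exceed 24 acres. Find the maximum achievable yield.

38

Y has the best ratio (10/6); taking only Y gives at most 3×10 = 30 (stopped by the supply cap of 3).
Mixing does better — 1×L and 3×Y: area 24 ≤ 24, yield 1·8 + 3·10 = 38.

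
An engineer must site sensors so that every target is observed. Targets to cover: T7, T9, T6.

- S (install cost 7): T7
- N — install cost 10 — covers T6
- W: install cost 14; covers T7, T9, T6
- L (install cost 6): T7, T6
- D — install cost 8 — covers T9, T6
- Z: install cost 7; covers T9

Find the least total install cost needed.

This is an integer covering problem.
Choose L and Z: together they cover T7, T9, T6 — every target.
Total install cost: 6 + 7 = 13.
No cover costs less than 13.

13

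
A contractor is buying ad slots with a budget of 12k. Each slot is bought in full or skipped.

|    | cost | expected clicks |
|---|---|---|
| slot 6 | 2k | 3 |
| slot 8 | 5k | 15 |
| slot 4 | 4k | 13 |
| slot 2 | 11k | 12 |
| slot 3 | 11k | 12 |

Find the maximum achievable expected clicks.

31

This is an integer program with binary decision variables.
Allowing fractional choices, the relaxed optimum would be about 32.1, but ad slots are indivisible.
slot 6 + slot 8 + slot 4: cost 2 + 5 + 4 = 11 ≤ 12, expected clicks 3 + 15 + 13 = 31.
slot 6 + slot 8: cost 2 + 5 = 7 ≤ 12, expected clicks 3 + 15 = 18.
slot 8 + slot 4: cost 5 + 4 = 9 ≤ 12, expected clicks 15 + 13 = 28.
Best is slot 6, slot 8, and slot 4 with total expected clicks 31.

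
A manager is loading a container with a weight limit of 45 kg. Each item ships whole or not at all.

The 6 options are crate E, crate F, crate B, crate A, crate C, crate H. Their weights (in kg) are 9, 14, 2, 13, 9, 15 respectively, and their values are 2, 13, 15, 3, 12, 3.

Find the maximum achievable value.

43

crate E + crate F + crate B + crate C: weight 9 + 14 + 2 + 9 = 34 ≤ 45, value 2 + 13 + 15 + 12 = 42.
crate F + crate B + crate A + crate C: weight 14 + 2 + 13 + 9 = 38 ≤ 45, value 13 + 15 + 3 + 12 = 43.
crate F + crate B + crate C + crate H: weight 14 + 2 + 9 + 15 = 40 ≤ 45, value 13 + 15 + 12 + 3 = 43.
The maximum value is 43; one optimal choice is crate F, crate B, crate A, and crate C.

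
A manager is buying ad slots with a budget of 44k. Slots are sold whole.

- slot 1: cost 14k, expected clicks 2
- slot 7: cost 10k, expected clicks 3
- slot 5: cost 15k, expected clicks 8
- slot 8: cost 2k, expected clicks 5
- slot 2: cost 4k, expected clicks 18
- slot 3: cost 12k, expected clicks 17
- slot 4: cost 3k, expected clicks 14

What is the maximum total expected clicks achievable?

Take slot 5, slot 8, slot 2, slot 3, and slot 4: cost 15 + 2 + 4 + 12 + 3 = 36 ≤ 44, expected clicks 8 + 5 + 18 + 17 + 14 = 62.
No other feasible combination does better.

62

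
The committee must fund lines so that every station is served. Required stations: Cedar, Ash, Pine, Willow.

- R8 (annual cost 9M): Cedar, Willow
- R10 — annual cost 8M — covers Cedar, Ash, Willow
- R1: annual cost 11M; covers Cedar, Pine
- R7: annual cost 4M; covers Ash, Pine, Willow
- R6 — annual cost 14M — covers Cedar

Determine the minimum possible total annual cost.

This is a weighted set-cover instance.
Choose R10 and R7: together they cover Cedar, Ash, Pine, Willow — every station.
Total annual cost: 8 + 4 = 12.
No cover costs less than 12.

12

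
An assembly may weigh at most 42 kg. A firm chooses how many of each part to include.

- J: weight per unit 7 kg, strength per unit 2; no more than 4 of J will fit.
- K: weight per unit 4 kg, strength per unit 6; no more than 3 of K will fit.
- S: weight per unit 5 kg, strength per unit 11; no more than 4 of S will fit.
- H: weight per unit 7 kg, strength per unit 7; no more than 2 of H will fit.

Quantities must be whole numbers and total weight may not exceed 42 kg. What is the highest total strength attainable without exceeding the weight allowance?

This is a bounded integer knapsack.
3×K, 4×S, and 1×H: weight 39 ≤ 42, strength 3·6 + 4·11 + 1·7 = 69.
2×K, 4×S, and 2×H: weight 42 ≤ 42, strength 2·6 + 4·11 + 2·7 = 70.
Best is 70.

70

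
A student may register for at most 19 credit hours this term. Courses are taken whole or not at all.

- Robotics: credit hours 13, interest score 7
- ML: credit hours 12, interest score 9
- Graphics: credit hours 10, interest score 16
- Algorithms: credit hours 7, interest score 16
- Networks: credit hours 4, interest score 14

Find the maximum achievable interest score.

32

Graphics + Networks: credit hours 10 + 4 = 14 ≤ 19, interest score 16 + 14 = 30.
Algorithms + Networks: credit hours 7 + 4 = 11 ≤ 19, interest score 16 + 14 = 30.
Graphics + Algorithms: credit hours 10 + 7 = 17 ≤ 19, interest score 16 + 16 = 32.
Best is Graphics and Algorithms with total interest score 32.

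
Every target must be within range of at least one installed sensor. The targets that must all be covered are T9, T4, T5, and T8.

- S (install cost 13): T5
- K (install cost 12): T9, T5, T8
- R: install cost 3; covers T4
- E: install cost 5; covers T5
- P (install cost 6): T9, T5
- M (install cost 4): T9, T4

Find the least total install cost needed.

This is an integer covering problem.
Choose K and R: together they cover T9, T4, T5, T8 — every target.
Total install cost: 12 + 3 = 15.

15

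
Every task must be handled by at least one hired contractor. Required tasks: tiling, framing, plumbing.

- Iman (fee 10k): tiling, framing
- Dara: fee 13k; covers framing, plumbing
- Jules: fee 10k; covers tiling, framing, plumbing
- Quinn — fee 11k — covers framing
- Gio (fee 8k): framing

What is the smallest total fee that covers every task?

10

Jules alone covers tiling, framing, plumbing — every task.
Total fee: 10.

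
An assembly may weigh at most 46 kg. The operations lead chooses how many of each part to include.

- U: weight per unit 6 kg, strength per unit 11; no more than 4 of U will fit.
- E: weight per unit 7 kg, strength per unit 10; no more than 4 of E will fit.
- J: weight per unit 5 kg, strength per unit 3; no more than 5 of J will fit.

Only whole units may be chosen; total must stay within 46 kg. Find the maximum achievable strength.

74

U has the best ratio (11/6); taking only U gives at most 4×11 = 44 (stopped by the supply cap of 4).
Mixing does better — 4×U and 3×E: weight 45 ≤ 46, strength 4·11 + 3·10 = 74.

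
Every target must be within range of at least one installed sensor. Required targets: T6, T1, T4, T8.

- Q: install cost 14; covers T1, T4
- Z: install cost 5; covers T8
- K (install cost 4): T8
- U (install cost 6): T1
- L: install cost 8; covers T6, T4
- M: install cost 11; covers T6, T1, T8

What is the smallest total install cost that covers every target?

This is an integer covering problem.
Choose K, U, and L: together they cover T6, T1, T4, T8 — every target.
Total install cost: 4 + 6 + 8 = 18.

18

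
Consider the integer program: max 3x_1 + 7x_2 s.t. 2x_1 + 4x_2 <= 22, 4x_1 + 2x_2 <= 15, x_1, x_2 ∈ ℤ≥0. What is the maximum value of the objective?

(x_1,x_2)=(1,5) is feasible, giving 38.
(x_1,x_2)=(0,5) is feasible, giving 35.
(x_1,x_2)=(1,4) is feasible, giving 31.
(x_1,x_2)=(0,4) is feasible, giving 28.
Maximum is 38 at (x_1,x_2)=(1,5).

38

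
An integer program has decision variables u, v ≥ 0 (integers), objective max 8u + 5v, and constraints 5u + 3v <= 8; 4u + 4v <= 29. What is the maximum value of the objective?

(u,v)=(1,1): 5·1+3·1=8≤8, 4·1+4·1=8≤29, objective 13.
(u,v)=(0,2): 5·0+3·2=6≤8, 4·0+4·2=8≤29, objective 10.
No feasible integer point exceeds 13.

13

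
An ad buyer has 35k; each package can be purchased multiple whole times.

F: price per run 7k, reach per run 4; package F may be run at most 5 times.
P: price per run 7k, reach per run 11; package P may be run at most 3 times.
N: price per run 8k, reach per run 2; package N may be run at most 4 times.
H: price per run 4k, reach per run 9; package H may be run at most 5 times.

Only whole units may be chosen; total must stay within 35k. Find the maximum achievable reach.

This is a bounded integer knapsack.
H has the best ratio (9/4); taking only H gives at most 5×9 = 45 (stopped by the supply cap of 5).
Mixing does better — 2×P and 5×H: price 34 ≤ 35, reach 2·11 + 5·9 = 67.

67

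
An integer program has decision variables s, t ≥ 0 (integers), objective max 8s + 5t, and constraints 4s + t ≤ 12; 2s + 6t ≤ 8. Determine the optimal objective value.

24

(s,t)=(3,0): 4·3+1·0=12≤12, 2·3+6·0=6≤8, objective 24.
(s,t)=(2,0): 4·2+1·0=8≤12, 2·2+6·0=4≤8, objective 16.
(s,t)=(1,1): 4·1+1·1=5≤12, 2·1+6·1=8≤8, objective 13.
(s,t)=(1,0): 4·1+1·0=4≤12, 2·1+6·0=2≤8, objective 8.
No feasible integer point exceeds 24.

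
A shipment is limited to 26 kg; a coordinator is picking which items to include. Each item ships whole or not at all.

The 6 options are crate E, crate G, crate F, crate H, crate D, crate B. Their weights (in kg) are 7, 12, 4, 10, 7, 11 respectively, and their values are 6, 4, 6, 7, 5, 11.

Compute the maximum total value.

Allowing fractional choices, the relaxed optimum would be about 25.9, but items are indivisible.
crate F + crate H + crate B: weight 4 + 10 + 11 = 25 ≤ 26, value 6 + 7 + 11 = 24.
crate E + crate F + crate B: weight 7 + 4 + 11 = 22 ≤ 26, value 6 + 6 + 11 = 23.
crate F + crate D + crate B: weight 4 + 7 + 11 = 22 ≤ 26, value 6 + 5 + 11 = 22.
Best is crate F, crate H, and crate B with total value 24.

24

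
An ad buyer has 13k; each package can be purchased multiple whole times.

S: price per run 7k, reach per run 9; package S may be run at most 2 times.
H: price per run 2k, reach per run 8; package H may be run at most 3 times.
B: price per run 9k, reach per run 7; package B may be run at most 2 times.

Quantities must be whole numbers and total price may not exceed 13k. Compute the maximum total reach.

33

Take 1×S and 3×H: price 13 ≤ 13, reach 1·9 + 3·8 = 33.
H has the best ratio (8/2) and is taken to its limit of 3; remaining capacity is filled optimally with the others.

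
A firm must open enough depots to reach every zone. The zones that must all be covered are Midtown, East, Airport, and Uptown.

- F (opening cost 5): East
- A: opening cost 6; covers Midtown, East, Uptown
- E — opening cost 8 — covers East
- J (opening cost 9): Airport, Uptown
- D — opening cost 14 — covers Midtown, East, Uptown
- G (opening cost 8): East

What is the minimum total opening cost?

15

Choose A and J: together they cover Midtown, East, Airport, Uptown — every zone.
Total opening cost: 6 + 9 = 15.
No cover costs less than 15.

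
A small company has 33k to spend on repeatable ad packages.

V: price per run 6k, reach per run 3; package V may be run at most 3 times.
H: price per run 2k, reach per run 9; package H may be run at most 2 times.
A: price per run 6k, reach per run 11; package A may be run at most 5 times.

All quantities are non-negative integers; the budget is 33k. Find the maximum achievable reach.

This is a bounded integer knapsack.
H has the best ratio (9/2); taking only H gives at most 2×9 = 18 (stopped by the supply cap of 2).
Mixing does better — 1×H and 5×A: price 32 ≤ 33, reach 1·9 + 5·11 = 64.

64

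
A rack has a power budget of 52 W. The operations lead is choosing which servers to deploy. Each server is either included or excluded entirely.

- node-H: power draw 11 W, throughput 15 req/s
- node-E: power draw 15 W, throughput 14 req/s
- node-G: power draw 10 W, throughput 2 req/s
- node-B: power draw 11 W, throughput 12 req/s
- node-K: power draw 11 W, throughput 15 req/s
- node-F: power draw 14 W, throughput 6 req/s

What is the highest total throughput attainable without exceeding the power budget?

56

This is an integer program with binary decision variables.
Allowing fractional choices, the relaxed optimum would be about 57.7, but servers are indivisible.
node-H + node-E + node-B + node-K: power draw 11 + 15 + 11 + 11 = 48 ≤ 52, throughput 15 + 14 + 12 + 15 = 56.
node-H + node-E + node-K + node-F: power draw 11 + 15 + 11 + 14 = 51 ≤ 52, throughput 15 + 14 + 15 + 6 = 50.
Best is node-H, node-E, node-B, and node-K with total throughput 56.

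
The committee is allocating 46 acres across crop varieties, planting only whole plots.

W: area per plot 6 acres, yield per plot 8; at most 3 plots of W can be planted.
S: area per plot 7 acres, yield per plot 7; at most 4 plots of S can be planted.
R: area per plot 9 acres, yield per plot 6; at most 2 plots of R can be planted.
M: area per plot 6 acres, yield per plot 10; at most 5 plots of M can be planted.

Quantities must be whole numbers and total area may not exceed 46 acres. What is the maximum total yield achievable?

66

This is a bounded integer knapsack.
M has the best ratio (10/6); taking only M gives at most 5×10 = 50 (stopped by the supply cap of 5).
Mixing does better — 2×W and 5×M: area 42 ≤ 46, yield 2·8 + 5·10 = 66.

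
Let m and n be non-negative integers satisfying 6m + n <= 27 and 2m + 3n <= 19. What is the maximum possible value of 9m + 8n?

60

(m,n)=(4,3) is feasible, giving 60.
(m,n)=(3,4) is feasible, giving 59.
(m,n)=(4,2) is feasible, giving 52.
(m,n)=(3,3) is feasible, giving 51.
No feasible integer point exceeds 60.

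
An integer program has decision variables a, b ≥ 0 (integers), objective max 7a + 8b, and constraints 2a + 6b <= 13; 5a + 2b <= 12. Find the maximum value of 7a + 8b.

(a,b)=(2,1): 2·2+6·1=10≤13, 5·2+2·1=12≤12, objective 22.
(a,b)=(0,2): 2·0+6·2=12≤13, 5·0+2·2=4≤12, objective 16.
(a,b)=(1,1): 2·1+6·1=8≤13, 5·1+2·1=7≤12, objective 15.
Maximum is 22 at (a,b)=(2,1).

22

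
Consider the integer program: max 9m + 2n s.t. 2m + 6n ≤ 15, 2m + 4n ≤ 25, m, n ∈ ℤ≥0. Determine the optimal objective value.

Relaxing integrality, the LP optimum is 67.50 at (m,n) = (7.5, 0), which is not an integer point.
(m,n)=(7,0): 2·7+6·0=14≤15, 2·7+4·0=14≤25, objective 63.
(m,n)=(6,0): 2·6+6·0=12≤15, 2·6+4·0=12≤25, objective 54.
Maximum is 63 at (m,n)=(7,0).

63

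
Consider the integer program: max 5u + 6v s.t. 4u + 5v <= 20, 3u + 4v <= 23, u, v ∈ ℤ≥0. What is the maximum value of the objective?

(u,v)=(5,0): 4·5+5·0=20≤20, 3·5+4·0=15≤23, objective 25.
(u,v)=(4,0): 4·4+5·0=16≤20, 3·4+4·0=12≤23, objective 20.
No feasible integer point exceeds 25.

25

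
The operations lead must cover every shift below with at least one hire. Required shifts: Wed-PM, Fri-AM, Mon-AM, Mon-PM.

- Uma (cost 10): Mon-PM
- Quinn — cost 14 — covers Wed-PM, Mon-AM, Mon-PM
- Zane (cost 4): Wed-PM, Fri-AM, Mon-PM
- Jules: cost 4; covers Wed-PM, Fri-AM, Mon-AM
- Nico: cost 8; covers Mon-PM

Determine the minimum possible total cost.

This is an integer covering problem.
Choose Zane and Jules: together they cover Wed-PM, Fri-AM, Mon-AM, Mon-PM — every shift.
Total cost: 4 + 4 = 8.
No cover costs less than 8.

8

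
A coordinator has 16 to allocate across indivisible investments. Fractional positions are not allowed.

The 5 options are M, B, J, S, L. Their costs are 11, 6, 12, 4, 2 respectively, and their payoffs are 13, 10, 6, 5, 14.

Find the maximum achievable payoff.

29

Allowing fractional choices, the relaxed optimum would be about 33.7, but investments are indivisible.
M + L: cost 11 + 2 = 13 ≤ 16, payoff 13 + 14 = 27.
B + L: cost 6 + 2 = 8 ≤ 16, payoff 10 + 14 = 24.
B + S + L: cost 6 + 4 + 2 = 12 ≤ 16, payoff 10 + 5 + 14 = 29.
Best is B, S, and L with total payoff 29.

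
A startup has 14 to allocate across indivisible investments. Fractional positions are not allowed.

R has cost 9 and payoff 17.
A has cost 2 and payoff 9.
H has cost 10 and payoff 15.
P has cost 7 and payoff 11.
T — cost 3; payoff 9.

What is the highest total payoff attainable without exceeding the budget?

35

R + A: cost 9 + 2 = 11 ≤ 14, payoff 17 + 9 = 26.
R + A + T: cost 9 + 2 + 3 = 14 ≤ 14, payoff 17 + 9 + 9 = 35.
A + P + T: cost 2 + 7 + 3 = 12 ≤ 14, payoff 9 + 11 + 9 = 29.
Best is R, A, and T with total payoff 35.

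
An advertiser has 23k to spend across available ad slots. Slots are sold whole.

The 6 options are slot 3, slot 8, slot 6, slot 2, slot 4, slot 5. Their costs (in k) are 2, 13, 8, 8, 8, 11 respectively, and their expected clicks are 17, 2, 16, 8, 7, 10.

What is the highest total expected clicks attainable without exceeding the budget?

slot 3 + slot 6 + slot 5: cost 2 + 8 + 11 = 21 ≤ 23, expected clicks 17 + 16 + 10 = 43.
slot 3 + slot 6 + slot 4: cost 2 + 8 + 8 = 18 ≤ 23, expected clicks 17 + 16 + 7 = 40.
slot 3 + slot 6 + slot 2: cost 2 + 8 + 8 = 18 ≤ 23, expected clicks 17 + 16 + 8 = 41.
Best is slot 3, slot 6, and slot 5 with total expected clicks 43.

43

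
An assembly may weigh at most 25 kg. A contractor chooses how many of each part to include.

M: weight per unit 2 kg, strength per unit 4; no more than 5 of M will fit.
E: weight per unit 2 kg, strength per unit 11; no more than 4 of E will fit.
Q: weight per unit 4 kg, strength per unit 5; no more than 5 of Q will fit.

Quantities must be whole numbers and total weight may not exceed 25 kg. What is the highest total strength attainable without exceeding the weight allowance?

70

Take 4×M, 4×E, and 2×Q: weight 24 ≤ 25, strength 4·4 + 4·11 + 2·5 = 70.
E has the best ratio (11/2) and is taken to its limit of 4; remaining capacity is filled optimally with the others.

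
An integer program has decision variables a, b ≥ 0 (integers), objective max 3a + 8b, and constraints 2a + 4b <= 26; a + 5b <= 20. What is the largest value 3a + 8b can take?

The continuous relaxation peaks at (8.33, 2.33) with value 43.67; rounding to a feasible lattice point costs some objective.
(a,b)=(9,2): 2·9+4·2=26≤26, 1·9+5·2=19≤20, objective 43.
(a,b)=(8,2): 2·8+4·2=24≤26, 1·8+5·2=18≤20, objective 40.
(a,b)=(10,1): 2·10+4·1=24≤26, 1·10+5·1=15≤20, objective 38.
No feasible integer point exceeds 43.

43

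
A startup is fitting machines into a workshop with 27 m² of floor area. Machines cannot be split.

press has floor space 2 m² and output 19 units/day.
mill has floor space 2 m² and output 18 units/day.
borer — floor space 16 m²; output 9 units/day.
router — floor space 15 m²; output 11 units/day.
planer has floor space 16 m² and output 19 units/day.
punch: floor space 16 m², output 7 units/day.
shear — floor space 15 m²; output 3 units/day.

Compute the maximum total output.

56

Allowing fractional choices, the relaxed optimum would be about 61.1, but machines are indivisible.
press + mill + router: floor space 2 + 2 + 15 = 19 ≤ 27, output 19 + 18 + 11 = 48.
press + mill + planer: floor space 2 + 2 + 16 = 20 ≤ 27, output 19 + 18 + 19 = 56.
press + mill + borer: floor space 2 + 2 + 16 = 20 ≤ 27, output 19 + 18 + 9 = 46.
Best is press, mill, and planer with total output 56.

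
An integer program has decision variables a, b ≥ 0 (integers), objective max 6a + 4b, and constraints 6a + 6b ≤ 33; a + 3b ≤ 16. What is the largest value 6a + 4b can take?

30

The continuous relaxation peaks at (5.5, 0) with value 33.00; rounding to a feasible lattice point costs some objective.
(a,b)=(5,0): 6·5+6·0=30≤33, 1·5+3·0=5≤16, objective 30.
(a,b)=(4,1): 6·4+6·1=30≤33, 1·4+3·1=7≤16, objective 28.
(a,b)=(4,0): 6·4+6·0=24≤33, 1·4+3·0=4≤16, objective 24.
Maximum is 30 at (a,b)=(5,0).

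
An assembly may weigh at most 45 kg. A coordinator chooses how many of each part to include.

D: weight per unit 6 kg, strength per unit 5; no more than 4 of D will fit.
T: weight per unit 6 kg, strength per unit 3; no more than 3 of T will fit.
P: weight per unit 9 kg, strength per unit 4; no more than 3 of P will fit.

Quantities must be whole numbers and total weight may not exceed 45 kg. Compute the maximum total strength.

30

D has the best ratio (5/6); taking only D gives at most 4×5 = 20 (stopped by the supply cap of 4).
Mixing does better — 4×D, 2×T, and 1×P: weight 45 ≤ 45, strength 4·5 + 2·3 + 1·4 = 30.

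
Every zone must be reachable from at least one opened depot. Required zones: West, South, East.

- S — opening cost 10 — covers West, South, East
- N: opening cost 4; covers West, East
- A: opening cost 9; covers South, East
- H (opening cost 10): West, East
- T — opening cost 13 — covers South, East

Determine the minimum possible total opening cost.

10

This is an integer covering problem.
The greedy cost-per-new-zone heuristic would pick N and A for 13, but a cheaper cover exists.
S alone covers West, South, East — every zone.
Total opening cost: 10.
No cover costs less than 10.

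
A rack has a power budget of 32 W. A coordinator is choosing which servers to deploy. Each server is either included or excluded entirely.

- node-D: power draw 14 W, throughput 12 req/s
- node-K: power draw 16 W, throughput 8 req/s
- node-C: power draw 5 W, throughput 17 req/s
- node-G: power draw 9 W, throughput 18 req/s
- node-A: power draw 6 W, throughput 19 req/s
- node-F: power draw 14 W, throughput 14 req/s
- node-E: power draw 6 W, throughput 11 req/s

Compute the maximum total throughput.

65

node-C + node-A + node-F + node-E: power draw 5 + 6 + 14 + 6 = 31 ≤ 32, throughput 17 + 19 + 14 + 11 = 61.
node-C + node-G + node-A + node-E: power draw 5 + 9 + 6 + 6 = 26 ≤ 32, throughput 17 + 18 + 19 + 11 = 65.
Best is node-C, node-G, node-A, and node-E with total throughput 65.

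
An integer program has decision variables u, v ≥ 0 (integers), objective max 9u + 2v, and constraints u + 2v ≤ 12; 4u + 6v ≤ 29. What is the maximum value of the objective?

Relaxing integrality, the LP optimum is 65.25 at (u,v) = (7.25, 0), which is not an integer point.
(u,v)=(7,0): 1·7+2·0=7≤12, 4·7+6·0=28≤29, objective 63.
(u,v)=(6,0): 1·6+2·0=6≤12, 4·6+6·0=24≤29, objective 54.
The best lattice point is (7,0), giving 63.

63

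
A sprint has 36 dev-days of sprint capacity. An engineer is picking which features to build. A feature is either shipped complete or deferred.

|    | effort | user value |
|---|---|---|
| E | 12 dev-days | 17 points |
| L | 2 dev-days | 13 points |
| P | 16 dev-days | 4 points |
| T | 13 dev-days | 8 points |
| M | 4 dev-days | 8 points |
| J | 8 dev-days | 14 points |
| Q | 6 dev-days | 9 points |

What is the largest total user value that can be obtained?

E + L + M + J + Q: effort 12 + 2 + 4 + 8 + 6 = 32 ≤ 36, user value 17 + 13 + 8 + 14 + 9 = 61.
E + L + J + Q: effort 12 + 2 + 8 + 6 = 28 ≤ 36, user value 17 + 13 + 14 + 9 = 53.
E + L + M + J: effort 12 + 2 + 4 + 8 = 26 ≤ 36, user value 17 + 13 + 8 + 14 = 52.
Best is E, L, M, J, and Q with total user value 61.

61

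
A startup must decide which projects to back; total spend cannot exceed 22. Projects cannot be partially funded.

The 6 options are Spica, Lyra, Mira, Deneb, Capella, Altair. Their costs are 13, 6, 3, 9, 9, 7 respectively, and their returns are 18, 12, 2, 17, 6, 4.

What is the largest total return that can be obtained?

35

This is a 0-1 knapsack instance.
Spica + Deneb: cost 13 + 9 = 22 ≤ 22, return 18 + 17 = 35.
Lyra + Deneb + Altair: cost 6 + 9 + 7 = 22 ≤ 22, return 12 + 17 + 4 = 33.
Spica + Lyra + Mira: cost 13 + 6 + 3 = 22 ≤ 22, return 18 + 12 + 2 = 32.
Best is Spica and Deneb with total return 35.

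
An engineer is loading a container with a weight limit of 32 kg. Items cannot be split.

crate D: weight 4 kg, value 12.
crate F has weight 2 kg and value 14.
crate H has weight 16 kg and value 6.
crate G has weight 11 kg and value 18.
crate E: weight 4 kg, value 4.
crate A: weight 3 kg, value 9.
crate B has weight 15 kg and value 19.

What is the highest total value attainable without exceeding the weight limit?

crate F + crate G + crate A + crate B: weight 2 + 11 + 3 + 15 = 31 ≤ 32, value 14 + 18 + 9 + 19 = 60.
crate D + crate F + crate G + crate B: weight 4 + 2 + 11 + 15 = 32 ≤ 32, value 12 + 14 + 18 + 19 = 63.
Best is crate D, crate F, crate G, and crate B with total value 63.

63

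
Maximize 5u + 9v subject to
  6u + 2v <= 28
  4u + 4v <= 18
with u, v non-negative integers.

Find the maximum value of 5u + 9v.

The continuous relaxation peaks at (0, 4.5) with value 40.50; rounding to a feasible lattice point costs some objective.
(u,v)=(0,4) is feasible, giving 36.
(u,v)=(1,3) is feasible, giving 32.
(u,v)=(0,3) is feasible, giving 27.
No feasible integer point exceeds 36.

36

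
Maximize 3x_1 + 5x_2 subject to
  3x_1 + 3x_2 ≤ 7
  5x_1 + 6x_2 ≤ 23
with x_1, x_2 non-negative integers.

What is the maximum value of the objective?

(x_1,x_2)=(0,2): 3·0+3·2=6≤7, 5·0+6·2=12≤23, objective 10.
(x_1,x_2)=(1,1): 3·1+3·1=6≤7, 5·1+6·1=11≤23, objective 8.
No feasible integer point exceeds 10.

10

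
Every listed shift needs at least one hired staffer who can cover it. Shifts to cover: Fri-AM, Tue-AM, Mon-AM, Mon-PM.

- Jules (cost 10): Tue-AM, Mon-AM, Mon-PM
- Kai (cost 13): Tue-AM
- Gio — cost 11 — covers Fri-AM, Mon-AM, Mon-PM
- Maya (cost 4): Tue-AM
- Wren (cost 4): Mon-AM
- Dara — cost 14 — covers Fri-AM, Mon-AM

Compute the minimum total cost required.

15

The greedy cost-per-new-shift heuristic would pick Jules and Gio for 21, but a cheaper cover exists.
Choose Gio and Maya: together they cover Fri-AM, Tue-AM, Mon-AM, Mon-PM — every shift.
Total cost: 11 + 4 = 15.
No cover costs less than 15.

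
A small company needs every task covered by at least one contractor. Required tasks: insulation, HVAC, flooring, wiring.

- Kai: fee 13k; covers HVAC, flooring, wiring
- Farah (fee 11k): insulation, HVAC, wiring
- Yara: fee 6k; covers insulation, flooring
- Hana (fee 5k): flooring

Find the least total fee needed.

16

This is an integer covering problem.
The greedy cost-per-new-task heuristic would pick Yara and Farah for 17, but a cheaper cover exists.
Choose Farah and Hana: together they cover insulation, HVAC, flooring, wiring — every task.
Total fee: 11 + 5 = 16.
No cover costs less than 16.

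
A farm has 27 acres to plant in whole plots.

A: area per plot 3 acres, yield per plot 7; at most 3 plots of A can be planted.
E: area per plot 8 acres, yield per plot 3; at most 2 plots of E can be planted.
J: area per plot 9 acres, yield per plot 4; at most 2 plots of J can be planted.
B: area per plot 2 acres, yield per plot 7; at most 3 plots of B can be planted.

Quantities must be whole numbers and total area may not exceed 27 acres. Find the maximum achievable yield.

46

B has the best ratio (7/2); taking only B gives at most 3×7 = 21 (stopped by the supply cap of 3).
Mixing does better — 3×A, 1×J, and 3×B: area 24 ≤ 27, yield 3·7 + 1·4 + 3·7 = 46.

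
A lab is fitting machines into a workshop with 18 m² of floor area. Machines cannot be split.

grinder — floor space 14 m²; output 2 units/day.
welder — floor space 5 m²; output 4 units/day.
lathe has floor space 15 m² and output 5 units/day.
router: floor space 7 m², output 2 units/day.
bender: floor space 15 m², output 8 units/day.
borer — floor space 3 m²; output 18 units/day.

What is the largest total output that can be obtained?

Allowing fractional choices, the relaxed optimum would be about 27.3, but machines are indivisible.
bender + borer: floor space 15 + 3 = 18 ≤ 18, output 8 + 18 = 26.
welder + router + borer: floor space 5 + 7 + 3 = 15 ≤ 18, output 4 + 2 + 18 = 24.
Best is bender and borer with total output 26.

26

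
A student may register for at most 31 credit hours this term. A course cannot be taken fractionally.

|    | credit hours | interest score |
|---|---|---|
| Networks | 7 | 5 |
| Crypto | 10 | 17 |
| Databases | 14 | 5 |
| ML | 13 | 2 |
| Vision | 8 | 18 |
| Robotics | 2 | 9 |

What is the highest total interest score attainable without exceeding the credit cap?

Allowing fractional choices, the relaxed optimum would be about 50.4, but courses are indivisible.
Networks + Crypto + Vision + Robotics: credit hours 7 + 10 + 8 + 2 = 27 ≤ 31, interest score 5 + 17 + 18 + 9 = 49.
Networks + Crypto + Vision: credit hours 7 + 10 + 8 = 25 ≤ 31, interest score 5 + 17 + 18 = 40.
Crypto + Vision + Robotics: credit hours 10 + 8 + 2 = 20 ≤ 31, interest score 17 + 18 + 9 = 44.
Best is Networks, Crypto, Vision, and Robotics with total interest score 49.

49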